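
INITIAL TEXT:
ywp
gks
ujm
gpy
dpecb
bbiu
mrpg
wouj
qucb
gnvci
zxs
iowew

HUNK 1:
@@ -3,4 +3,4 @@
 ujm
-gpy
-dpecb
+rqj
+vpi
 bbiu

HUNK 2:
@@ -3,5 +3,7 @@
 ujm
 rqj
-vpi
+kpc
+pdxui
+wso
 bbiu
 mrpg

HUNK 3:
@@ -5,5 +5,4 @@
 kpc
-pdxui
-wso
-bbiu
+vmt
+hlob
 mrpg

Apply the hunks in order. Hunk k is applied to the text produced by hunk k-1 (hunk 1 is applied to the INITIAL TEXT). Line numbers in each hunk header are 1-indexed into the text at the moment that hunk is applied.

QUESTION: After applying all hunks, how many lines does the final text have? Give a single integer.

Answer: 13

Derivation:
Hunk 1: at line 3 remove [gpy,dpecb] add [rqj,vpi] -> 12 lines: ywp gks ujm rqj vpi bbiu mrpg wouj qucb gnvci zxs iowew
Hunk 2: at line 3 remove [vpi] add [kpc,pdxui,wso] -> 14 lines: ywp gks ujm rqj kpc pdxui wso bbiu mrpg wouj qucb gnvci zxs iowew
Hunk 3: at line 5 remove [pdxui,wso,bbiu] add [vmt,hlob] -> 13 lines: ywp gks ujm rqj kpc vmt hlob mrpg wouj qucb gnvci zxs iowew
Final line count: 13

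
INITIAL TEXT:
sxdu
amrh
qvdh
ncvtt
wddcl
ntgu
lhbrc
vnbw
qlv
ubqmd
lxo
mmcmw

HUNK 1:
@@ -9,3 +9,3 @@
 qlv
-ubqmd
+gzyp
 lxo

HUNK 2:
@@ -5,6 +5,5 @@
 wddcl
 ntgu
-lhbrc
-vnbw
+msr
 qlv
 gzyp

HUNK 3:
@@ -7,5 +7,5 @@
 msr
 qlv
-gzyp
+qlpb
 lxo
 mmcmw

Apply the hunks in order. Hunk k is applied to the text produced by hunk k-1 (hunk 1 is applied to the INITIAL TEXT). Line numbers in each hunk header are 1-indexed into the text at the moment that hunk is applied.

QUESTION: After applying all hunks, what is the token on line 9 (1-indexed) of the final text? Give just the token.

Answer: qlpb

Derivation:
Hunk 1: at line 9 remove [ubqmd] add [gzyp] -> 12 lines: sxdu amrh qvdh ncvtt wddcl ntgu lhbrc vnbw qlv gzyp lxo mmcmw
Hunk 2: at line 5 remove [lhbrc,vnbw] add [msr] -> 11 lines: sxdu amrh qvdh ncvtt wddcl ntgu msr qlv gzyp lxo mmcmw
Hunk 3: at line 7 remove [gzyp] add [qlpb] -> 11 lines: sxdu amrh qvdh ncvtt wddcl ntgu msr qlv qlpb lxo mmcmw
Final line 9: qlpb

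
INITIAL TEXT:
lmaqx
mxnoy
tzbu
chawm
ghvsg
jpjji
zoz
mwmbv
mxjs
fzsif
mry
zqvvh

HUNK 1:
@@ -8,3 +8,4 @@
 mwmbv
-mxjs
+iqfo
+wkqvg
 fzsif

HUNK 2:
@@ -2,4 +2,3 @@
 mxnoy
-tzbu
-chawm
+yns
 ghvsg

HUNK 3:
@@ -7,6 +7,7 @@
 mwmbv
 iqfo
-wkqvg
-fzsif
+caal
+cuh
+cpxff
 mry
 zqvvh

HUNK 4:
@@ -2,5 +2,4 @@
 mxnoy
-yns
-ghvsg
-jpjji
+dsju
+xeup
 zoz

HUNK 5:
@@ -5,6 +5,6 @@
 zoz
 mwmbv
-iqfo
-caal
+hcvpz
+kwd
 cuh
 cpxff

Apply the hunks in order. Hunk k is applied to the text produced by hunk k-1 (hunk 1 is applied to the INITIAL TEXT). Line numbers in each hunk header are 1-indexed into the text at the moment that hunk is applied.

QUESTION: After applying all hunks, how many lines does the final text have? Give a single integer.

Answer: 12

Derivation:
Hunk 1: at line 8 remove [mxjs] add [iqfo,wkqvg] -> 13 lines: lmaqx mxnoy tzbu chawm ghvsg jpjji zoz mwmbv iqfo wkqvg fzsif mry zqvvh
Hunk 2: at line 2 remove [tzbu,chawm] add [yns] -> 12 lines: lmaqx mxnoy yns ghvsg jpjji zoz mwmbv iqfo wkqvg fzsif mry zqvvh
Hunk 3: at line 7 remove [wkqvg,fzsif] add [caal,cuh,cpxff] -> 13 lines: lmaqx mxnoy yns ghvsg jpjji zoz mwmbv iqfo caal cuh cpxff mry zqvvh
Hunk 4: at line 2 remove [yns,ghvsg,jpjji] add [dsju,xeup] -> 12 lines: lmaqx mxnoy dsju xeup zoz mwmbv iqfo caal cuh cpxff mry zqvvh
Hunk 5: at line 5 remove [iqfo,caal] add [hcvpz,kwd] -> 12 lines: lmaqx mxnoy dsju xeup zoz mwmbv hcvpz kwd cuh cpxff mry zqvvh
Final line count: 12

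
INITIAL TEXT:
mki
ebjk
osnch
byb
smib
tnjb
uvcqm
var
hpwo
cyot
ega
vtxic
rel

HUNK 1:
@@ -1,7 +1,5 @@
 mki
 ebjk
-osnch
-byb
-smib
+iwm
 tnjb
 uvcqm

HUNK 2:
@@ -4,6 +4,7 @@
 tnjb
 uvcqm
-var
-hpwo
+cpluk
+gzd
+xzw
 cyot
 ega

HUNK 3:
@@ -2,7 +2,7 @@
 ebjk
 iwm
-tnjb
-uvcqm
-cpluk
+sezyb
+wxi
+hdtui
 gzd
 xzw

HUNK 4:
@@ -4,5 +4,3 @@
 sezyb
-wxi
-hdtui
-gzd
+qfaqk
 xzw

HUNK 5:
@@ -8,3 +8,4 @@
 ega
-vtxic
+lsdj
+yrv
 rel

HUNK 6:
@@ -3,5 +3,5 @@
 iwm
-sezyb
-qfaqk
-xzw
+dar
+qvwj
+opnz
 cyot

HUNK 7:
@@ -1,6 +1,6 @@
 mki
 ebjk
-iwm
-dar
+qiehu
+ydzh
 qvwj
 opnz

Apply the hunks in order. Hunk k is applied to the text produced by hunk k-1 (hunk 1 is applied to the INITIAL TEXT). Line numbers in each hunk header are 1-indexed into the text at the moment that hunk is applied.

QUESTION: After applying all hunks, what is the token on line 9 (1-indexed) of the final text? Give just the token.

Answer: lsdj

Derivation:
Hunk 1: at line 1 remove [osnch,byb,smib] add [iwm] -> 11 lines: mki ebjk iwm tnjb uvcqm var hpwo cyot ega vtxic rel
Hunk 2: at line 4 remove [var,hpwo] add [cpluk,gzd,xzw] -> 12 lines: mki ebjk iwm tnjb uvcqm cpluk gzd xzw cyot ega vtxic rel
Hunk 3: at line 2 remove [tnjb,uvcqm,cpluk] add [sezyb,wxi,hdtui] -> 12 lines: mki ebjk iwm sezyb wxi hdtui gzd xzw cyot ega vtxic rel
Hunk 4: at line 4 remove [wxi,hdtui,gzd] add [qfaqk] -> 10 lines: mki ebjk iwm sezyb qfaqk xzw cyot ega vtxic rel
Hunk 5: at line 8 remove [vtxic] add [lsdj,yrv] -> 11 lines: mki ebjk iwm sezyb qfaqk xzw cyot ega lsdj yrv rel
Hunk 6: at line 3 remove [sezyb,qfaqk,xzw] add [dar,qvwj,opnz] -> 11 lines: mki ebjk iwm dar qvwj opnz cyot ega lsdj yrv rel
Hunk 7: at line 1 remove [iwm,dar] add [qiehu,ydzh] -> 11 lines: mki ebjk qiehu ydzh qvwj opnz cyot ega lsdj yrv rel
Final line 9: lsdj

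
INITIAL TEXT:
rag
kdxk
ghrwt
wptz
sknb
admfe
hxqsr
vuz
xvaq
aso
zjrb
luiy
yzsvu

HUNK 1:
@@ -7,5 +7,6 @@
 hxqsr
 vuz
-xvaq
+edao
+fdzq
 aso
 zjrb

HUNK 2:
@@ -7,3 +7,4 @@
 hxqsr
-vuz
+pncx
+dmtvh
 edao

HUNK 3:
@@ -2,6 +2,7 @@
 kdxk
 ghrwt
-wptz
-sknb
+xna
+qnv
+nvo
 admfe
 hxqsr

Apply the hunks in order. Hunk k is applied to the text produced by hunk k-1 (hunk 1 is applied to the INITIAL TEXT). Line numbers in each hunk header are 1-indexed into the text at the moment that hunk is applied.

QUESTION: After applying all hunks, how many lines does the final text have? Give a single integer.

Answer: 16

Derivation:
Hunk 1: at line 7 remove [xvaq] add [edao,fdzq] -> 14 lines: rag kdxk ghrwt wptz sknb admfe hxqsr vuz edao fdzq aso zjrb luiy yzsvu
Hunk 2: at line 7 remove [vuz] add [pncx,dmtvh] -> 15 lines: rag kdxk ghrwt wptz sknb admfe hxqsr pncx dmtvh edao fdzq aso zjrb luiy yzsvu
Hunk 3: at line 2 remove [wptz,sknb] add [xna,qnv,nvo] -> 16 lines: rag kdxk ghrwt xna qnv nvo admfe hxqsr pncx dmtvh edao fdzq aso zjrb luiy yzsvu
Final line count: 16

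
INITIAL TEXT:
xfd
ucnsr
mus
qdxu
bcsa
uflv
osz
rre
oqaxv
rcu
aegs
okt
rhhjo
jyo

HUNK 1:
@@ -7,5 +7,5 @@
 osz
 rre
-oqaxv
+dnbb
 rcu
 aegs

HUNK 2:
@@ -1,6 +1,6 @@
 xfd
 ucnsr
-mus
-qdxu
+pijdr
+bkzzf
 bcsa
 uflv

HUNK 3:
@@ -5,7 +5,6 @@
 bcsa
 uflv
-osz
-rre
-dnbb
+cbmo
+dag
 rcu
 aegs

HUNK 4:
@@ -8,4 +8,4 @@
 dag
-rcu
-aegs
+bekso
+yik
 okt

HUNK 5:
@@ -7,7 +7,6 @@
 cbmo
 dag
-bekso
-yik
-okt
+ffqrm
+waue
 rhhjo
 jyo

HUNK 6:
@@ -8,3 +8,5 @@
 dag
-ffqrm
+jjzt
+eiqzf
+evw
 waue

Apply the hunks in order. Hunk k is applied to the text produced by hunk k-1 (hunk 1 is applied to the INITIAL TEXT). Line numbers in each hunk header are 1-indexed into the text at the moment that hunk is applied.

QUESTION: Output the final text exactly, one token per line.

Answer: xfd
ucnsr
pijdr
bkzzf
bcsa
uflv
cbmo
dag
jjzt
eiqzf
evw
waue
rhhjo
jyo

Derivation:
Hunk 1: at line 7 remove [oqaxv] add [dnbb] -> 14 lines: xfd ucnsr mus qdxu bcsa uflv osz rre dnbb rcu aegs okt rhhjo jyo
Hunk 2: at line 1 remove [mus,qdxu] add [pijdr,bkzzf] -> 14 lines: xfd ucnsr pijdr bkzzf bcsa uflv osz rre dnbb rcu aegs okt rhhjo jyo
Hunk 3: at line 5 remove [osz,rre,dnbb] add [cbmo,dag] -> 13 lines: xfd ucnsr pijdr bkzzf bcsa uflv cbmo dag rcu aegs okt rhhjo jyo
Hunk 4: at line 8 remove [rcu,aegs] add [bekso,yik] -> 13 lines: xfd ucnsr pijdr bkzzf bcsa uflv cbmo dag bekso yik okt rhhjo jyo
Hunk 5: at line 7 remove [bekso,yik,okt] add [ffqrm,waue] -> 12 lines: xfd ucnsr pijdr bkzzf bcsa uflv cbmo dag ffqrm waue rhhjo jyo
Hunk 6: at line 8 remove [ffqrm] add [jjzt,eiqzf,evw] -> 14 lines: xfd ucnsr pijdr bkzzf bcsa uflv cbmo dag jjzt eiqzf evw waue rhhjo jyo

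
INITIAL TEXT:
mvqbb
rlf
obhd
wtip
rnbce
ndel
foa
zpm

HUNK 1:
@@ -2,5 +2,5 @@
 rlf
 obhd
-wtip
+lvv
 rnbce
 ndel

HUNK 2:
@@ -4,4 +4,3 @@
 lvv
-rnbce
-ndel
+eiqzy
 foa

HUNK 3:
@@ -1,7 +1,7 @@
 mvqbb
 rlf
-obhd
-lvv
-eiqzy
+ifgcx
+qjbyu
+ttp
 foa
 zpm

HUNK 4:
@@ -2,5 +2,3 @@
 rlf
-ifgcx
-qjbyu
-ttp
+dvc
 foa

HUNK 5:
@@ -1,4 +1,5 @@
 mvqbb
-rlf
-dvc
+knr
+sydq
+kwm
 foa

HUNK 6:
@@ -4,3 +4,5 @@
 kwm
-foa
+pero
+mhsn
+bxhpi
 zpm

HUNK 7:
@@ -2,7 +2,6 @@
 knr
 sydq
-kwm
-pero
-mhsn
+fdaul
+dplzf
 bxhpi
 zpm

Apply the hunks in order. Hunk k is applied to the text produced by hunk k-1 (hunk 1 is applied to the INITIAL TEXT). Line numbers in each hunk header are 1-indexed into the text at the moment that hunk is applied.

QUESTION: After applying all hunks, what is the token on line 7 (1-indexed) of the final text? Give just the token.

Answer: zpm

Derivation:
Hunk 1: at line 2 remove [wtip] add [lvv] -> 8 lines: mvqbb rlf obhd lvv rnbce ndel foa zpm
Hunk 2: at line 4 remove [rnbce,ndel] add [eiqzy] -> 7 lines: mvqbb rlf obhd lvv eiqzy foa zpm
Hunk 3: at line 1 remove [obhd,lvv,eiqzy] add [ifgcx,qjbyu,ttp] -> 7 lines: mvqbb rlf ifgcx qjbyu ttp foa zpm
Hunk 4: at line 2 remove [ifgcx,qjbyu,ttp] add [dvc] -> 5 lines: mvqbb rlf dvc foa zpm
Hunk 5: at line 1 remove [rlf,dvc] add [knr,sydq,kwm] -> 6 lines: mvqbb knr sydq kwm foa zpm
Hunk 6: at line 4 remove [foa] add [pero,mhsn,bxhpi] -> 8 lines: mvqbb knr sydq kwm pero mhsn bxhpi zpm
Hunk 7: at line 2 remove [kwm,pero,mhsn] add [fdaul,dplzf] -> 7 lines: mvqbb knr sydq fdaul dplzf bxhpi zpm
Final line 7: zpm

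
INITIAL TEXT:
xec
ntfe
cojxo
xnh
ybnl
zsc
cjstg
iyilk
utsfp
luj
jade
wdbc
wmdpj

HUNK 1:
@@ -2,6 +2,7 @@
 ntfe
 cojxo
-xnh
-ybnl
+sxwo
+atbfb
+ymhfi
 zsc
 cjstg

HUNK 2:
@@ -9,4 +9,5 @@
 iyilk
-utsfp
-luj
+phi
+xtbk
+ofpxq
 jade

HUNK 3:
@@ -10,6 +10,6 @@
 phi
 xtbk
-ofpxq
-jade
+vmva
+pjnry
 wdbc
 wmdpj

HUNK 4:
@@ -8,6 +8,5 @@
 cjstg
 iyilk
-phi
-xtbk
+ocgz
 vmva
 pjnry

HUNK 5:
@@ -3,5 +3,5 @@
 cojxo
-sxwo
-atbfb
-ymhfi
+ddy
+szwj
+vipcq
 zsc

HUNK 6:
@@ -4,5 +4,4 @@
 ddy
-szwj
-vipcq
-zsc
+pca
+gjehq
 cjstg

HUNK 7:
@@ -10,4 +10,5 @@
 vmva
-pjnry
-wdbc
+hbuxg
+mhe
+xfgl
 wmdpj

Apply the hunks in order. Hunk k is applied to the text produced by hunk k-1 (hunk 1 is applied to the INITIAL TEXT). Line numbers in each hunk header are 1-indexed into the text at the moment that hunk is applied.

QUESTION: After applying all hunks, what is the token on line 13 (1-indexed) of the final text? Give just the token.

Answer: xfgl

Derivation:
Hunk 1: at line 2 remove [xnh,ybnl] add [sxwo,atbfb,ymhfi] -> 14 lines: xec ntfe cojxo sxwo atbfb ymhfi zsc cjstg iyilk utsfp luj jade wdbc wmdpj
Hunk 2: at line 9 remove [utsfp,luj] add [phi,xtbk,ofpxq] -> 15 lines: xec ntfe cojxo sxwo atbfb ymhfi zsc cjstg iyilk phi xtbk ofpxq jade wdbc wmdpj
Hunk 3: at line 10 remove [ofpxq,jade] add [vmva,pjnry] -> 15 lines: xec ntfe cojxo sxwo atbfb ymhfi zsc cjstg iyilk phi xtbk vmva pjnry wdbc wmdpj
Hunk 4: at line 8 remove [phi,xtbk] add [ocgz] -> 14 lines: xec ntfe cojxo sxwo atbfb ymhfi zsc cjstg iyilk ocgz vmva pjnry wdbc wmdpj
Hunk 5: at line 3 remove [sxwo,atbfb,ymhfi] add [ddy,szwj,vipcq] -> 14 lines: xec ntfe cojxo ddy szwj vipcq zsc cjstg iyilk ocgz vmva pjnry wdbc wmdpj
Hunk 6: at line 4 remove [szwj,vipcq,zsc] add [pca,gjehq] -> 13 lines: xec ntfe cojxo ddy pca gjehq cjstg iyilk ocgz vmva pjnry wdbc wmdpj
Hunk 7: at line 10 remove [pjnry,wdbc] add [hbuxg,mhe,xfgl] -> 14 lines: xec ntfe cojxo ddy pca gjehq cjstg iyilk ocgz vmva hbuxg mhe xfgl wmdpj
Final line 13: xfgl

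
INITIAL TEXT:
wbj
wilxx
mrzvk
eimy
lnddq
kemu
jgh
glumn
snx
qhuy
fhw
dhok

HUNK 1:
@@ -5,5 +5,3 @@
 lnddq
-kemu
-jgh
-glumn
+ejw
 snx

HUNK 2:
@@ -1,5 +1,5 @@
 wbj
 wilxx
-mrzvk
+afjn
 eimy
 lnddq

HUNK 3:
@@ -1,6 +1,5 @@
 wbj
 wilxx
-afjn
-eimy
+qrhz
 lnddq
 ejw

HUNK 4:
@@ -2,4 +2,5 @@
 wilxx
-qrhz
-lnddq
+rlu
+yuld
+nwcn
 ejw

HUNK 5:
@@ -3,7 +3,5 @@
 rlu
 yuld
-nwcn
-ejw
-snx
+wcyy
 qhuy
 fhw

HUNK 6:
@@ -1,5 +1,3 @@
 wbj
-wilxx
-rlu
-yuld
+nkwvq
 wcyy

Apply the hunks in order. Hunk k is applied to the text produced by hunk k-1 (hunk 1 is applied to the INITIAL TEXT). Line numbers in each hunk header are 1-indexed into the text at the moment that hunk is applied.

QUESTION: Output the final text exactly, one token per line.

Answer: wbj
nkwvq
wcyy
qhuy
fhw
dhok

Derivation:
Hunk 1: at line 5 remove [kemu,jgh,glumn] add [ejw] -> 10 lines: wbj wilxx mrzvk eimy lnddq ejw snx qhuy fhw dhok
Hunk 2: at line 1 remove [mrzvk] add [afjn] -> 10 lines: wbj wilxx afjn eimy lnddq ejw snx qhuy fhw dhok
Hunk 3: at line 1 remove [afjn,eimy] add [qrhz] -> 9 lines: wbj wilxx qrhz lnddq ejw snx qhuy fhw dhok
Hunk 4: at line 2 remove [qrhz,lnddq] add [rlu,yuld,nwcn] -> 10 lines: wbj wilxx rlu yuld nwcn ejw snx qhuy fhw dhok
Hunk 5: at line 3 remove [nwcn,ejw,snx] add [wcyy] -> 8 lines: wbj wilxx rlu yuld wcyy qhuy fhw dhok
Hunk 6: at line 1 remove [wilxx,rlu,yuld] add [nkwvq] -> 6 lines: wbj nkwvq wcyy qhuy fhw dhok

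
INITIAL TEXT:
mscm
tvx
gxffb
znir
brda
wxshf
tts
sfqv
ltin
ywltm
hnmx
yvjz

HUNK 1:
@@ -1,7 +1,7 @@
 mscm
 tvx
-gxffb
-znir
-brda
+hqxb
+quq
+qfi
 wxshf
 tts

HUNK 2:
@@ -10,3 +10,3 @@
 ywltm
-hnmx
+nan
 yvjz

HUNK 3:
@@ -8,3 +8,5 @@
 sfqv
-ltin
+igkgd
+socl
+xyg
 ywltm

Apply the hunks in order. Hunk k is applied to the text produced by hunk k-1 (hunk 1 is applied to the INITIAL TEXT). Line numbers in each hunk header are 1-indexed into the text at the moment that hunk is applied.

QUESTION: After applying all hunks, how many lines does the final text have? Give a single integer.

Answer: 14

Derivation:
Hunk 1: at line 1 remove [gxffb,znir,brda] add [hqxb,quq,qfi] -> 12 lines: mscm tvx hqxb quq qfi wxshf tts sfqv ltin ywltm hnmx yvjz
Hunk 2: at line 10 remove [hnmx] add [nan] -> 12 lines: mscm tvx hqxb quq qfi wxshf tts sfqv ltin ywltm nan yvjz
Hunk 3: at line 8 remove [ltin] add [igkgd,socl,xyg] -> 14 lines: mscm tvx hqxb quq qfi wxshf tts sfqv igkgd socl xyg ywltm nan yvjz
Final line count: 14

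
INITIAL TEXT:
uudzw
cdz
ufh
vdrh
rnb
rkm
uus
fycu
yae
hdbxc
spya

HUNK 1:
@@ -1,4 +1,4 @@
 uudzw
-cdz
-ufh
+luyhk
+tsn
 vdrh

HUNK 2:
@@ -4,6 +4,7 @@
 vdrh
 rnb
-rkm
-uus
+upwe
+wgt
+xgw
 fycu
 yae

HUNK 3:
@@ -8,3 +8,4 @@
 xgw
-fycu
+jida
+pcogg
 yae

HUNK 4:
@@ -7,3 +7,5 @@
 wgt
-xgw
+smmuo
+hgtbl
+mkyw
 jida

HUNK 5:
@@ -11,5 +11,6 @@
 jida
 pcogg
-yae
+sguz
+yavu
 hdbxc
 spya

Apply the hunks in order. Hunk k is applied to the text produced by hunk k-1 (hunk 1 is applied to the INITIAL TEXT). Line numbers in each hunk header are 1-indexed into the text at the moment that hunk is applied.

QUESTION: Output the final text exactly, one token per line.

Answer: uudzw
luyhk
tsn
vdrh
rnb
upwe
wgt
smmuo
hgtbl
mkyw
jida
pcogg
sguz
yavu
hdbxc
spya

Derivation:
Hunk 1: at line 1 remove [cdz,ufh] add [luyhk,tsn] -> 11 lines: uudzw luyhk tsn vdrh rnb rkm uus fycu yae hdbxc spya
Hunk 2: at line 4 remove [rkm,uus] add [upwe,wgt,xgw] -> 12 lines: uudzw luyhk tsn vdrh rnb upwe wgt xgw fycu yae hdbxc spya
Hunk 3: at line 8 remove [fycu] add [jida,pcogg] -> 13 lines: uudzw luyhk tsn vdrh rnb upwe wgt xgw jida pcogg yae hdbxc spya
Hunk 4: at line 7 remove [xgw] add [smmuo,hgtbl,mkyw] -> 15 lines: uudzw luyhk tsn vdrh rnb upwe wgt smmuo hgtbl mkyw jida pcogg yae hdbxc spya
Hunk 5: at line 11 remove [yae] add [sguz,yavu] -> 16 lines: uudzw luyhk tsn vdrh rnb upwe wgt smmuo hgtbl mkyw jida pcogg sguz yavu hdbxc spya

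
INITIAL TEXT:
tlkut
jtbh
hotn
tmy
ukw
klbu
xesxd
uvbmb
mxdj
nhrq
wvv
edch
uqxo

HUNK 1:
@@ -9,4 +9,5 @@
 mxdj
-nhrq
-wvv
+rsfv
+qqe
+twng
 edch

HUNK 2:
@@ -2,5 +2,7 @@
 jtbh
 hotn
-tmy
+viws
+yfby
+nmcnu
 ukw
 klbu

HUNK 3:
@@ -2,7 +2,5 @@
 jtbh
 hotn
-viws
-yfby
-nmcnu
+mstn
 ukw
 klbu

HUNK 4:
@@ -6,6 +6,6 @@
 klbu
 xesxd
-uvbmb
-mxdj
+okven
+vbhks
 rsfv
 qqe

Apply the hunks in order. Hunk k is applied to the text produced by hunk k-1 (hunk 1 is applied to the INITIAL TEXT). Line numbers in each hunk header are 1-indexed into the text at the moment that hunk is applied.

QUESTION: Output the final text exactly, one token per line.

Answer: tlkut
jtbh
hotn
mstn
ukw
klbu
xesxd
okven
vbhks
rsfv
qqe
twng
edch
uqxo

Derivation:
Hunk 1: at line 9 remove [nhrq,wvv] add [rsfv,qqe,twng] -> 14 lines: tlkut jtbh hotn tmy ukw klbu xesxd uvbmb mxdj rsfv qqe twng edch uqxo
Hunk 2: at line 2 remove [tmy] add [viws,yfby,nmcnu] -> 16 lines: tlkut jtbh hotn viws yfby nmcnu ukw klbu xesxd uvbmb mxdj rsfv qqe twng edch uqxo
Hunk 3: at line 2 remove [viws,yfby,nmcnu] add [mstn] -> 14 lines: tlkut jtbh hotn mstn ukw klbu xesxd uvbmb mxdj rsfv qqe twng edch uqxo
Hunk 4: at line 6 remove [uvbmb,mxdj] add [okven,vbhks] -> 14 lines: tlkut jtbh hotn mstn ukw klbu xesxd okven vbhks rsfv qqe twng edch uqxo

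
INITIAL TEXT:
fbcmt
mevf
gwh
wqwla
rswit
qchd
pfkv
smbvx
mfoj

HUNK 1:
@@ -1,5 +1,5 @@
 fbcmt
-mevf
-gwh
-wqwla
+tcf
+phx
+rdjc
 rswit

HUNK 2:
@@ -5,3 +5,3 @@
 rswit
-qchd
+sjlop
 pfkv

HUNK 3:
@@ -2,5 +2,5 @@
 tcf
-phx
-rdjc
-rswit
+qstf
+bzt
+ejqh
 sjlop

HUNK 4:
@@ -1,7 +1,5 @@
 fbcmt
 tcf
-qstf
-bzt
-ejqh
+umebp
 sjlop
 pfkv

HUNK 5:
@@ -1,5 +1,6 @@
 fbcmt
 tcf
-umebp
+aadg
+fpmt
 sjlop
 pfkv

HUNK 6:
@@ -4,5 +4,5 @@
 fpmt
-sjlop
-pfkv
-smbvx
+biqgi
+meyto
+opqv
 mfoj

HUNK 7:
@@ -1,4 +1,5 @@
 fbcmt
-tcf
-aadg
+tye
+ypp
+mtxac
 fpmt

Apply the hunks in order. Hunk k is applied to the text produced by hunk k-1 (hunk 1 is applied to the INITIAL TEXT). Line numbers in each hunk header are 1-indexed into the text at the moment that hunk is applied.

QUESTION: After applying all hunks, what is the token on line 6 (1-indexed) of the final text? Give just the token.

Hunk 1: at line 1 remove [mevf,gwh,wqwla] add [tcf,phx,rdjc] -> 9 lines: fbcmt tcf phx rdjc rswit qchd pfkv smbvx mfoj
Hunk 2: at line 5 remove [qchd] add [sjlop] -> 9 lines: fbcmt tcf phx rdjc rswit sjlop pfkv smbvx mfoj
Hunk 3: at line 2 remove [phx,rdjc,rswit] add [qstf,bzt,ejqh] -> 9 lines: fbcmt tcf qstf bzt ejqh sjlop pfkv smbvx mfoj
Hunk 4: at line 1 remove [qstf,bzt,ejqh] add [umebp] -> 7 lines: fbcmt tcf umebp sjlop pfkv smbvx mfoj
Hunk 5: at line 1 remove [umebp] add [aadg,fpmt] -> 8 lines: fbcmt tcf aadg fpmt sjlop pfkv smbvx mfoj
Hunk 6: at line 4 remove [sjlop,pfkv,smbvx] add [biqgi,meyto,opqv] -> 8 lines: fbcmt tcf aadg fpmt biqgi meyto opqv mfoj
Hunk 7: at line 1 remove [tcf,aadg] add [tye,ypp,mtxac] -> 9 lines: fbcmt tye ypp mtxac fpmt biqgi meyto opqv mfoj
Final line 6: biqgi

Answer: biqgi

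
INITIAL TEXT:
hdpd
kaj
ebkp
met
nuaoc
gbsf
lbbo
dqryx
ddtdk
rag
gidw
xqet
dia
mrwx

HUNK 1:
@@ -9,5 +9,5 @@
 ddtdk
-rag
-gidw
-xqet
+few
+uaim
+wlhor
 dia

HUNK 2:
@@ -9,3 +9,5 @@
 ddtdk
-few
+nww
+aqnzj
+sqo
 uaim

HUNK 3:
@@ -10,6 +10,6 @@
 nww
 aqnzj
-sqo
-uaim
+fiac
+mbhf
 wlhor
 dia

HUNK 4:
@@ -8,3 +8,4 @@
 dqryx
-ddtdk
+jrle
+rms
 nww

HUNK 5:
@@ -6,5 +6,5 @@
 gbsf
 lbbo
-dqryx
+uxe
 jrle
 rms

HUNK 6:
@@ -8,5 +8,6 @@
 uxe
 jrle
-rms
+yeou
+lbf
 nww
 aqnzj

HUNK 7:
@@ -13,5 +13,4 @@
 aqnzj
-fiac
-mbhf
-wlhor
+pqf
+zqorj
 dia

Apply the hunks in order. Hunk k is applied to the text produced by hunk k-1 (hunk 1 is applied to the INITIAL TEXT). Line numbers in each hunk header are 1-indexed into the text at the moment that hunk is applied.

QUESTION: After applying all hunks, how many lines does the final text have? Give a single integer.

Hunk 1: at line 9 remove [rag,gidw,xqet] add [few,uaim,wlhor] -> 14 lines: hdpd kaj ebkp met nuaoc gbsf lbbo dqryx ddtdk few uaim wlhor dia mrwx
Hunk 2: at line 9 remove [few] add [nww,aqnzj,sqo] -> 16 lines: hdpd kaj ebkp met nuaoc gbsf lbbo dqryx ddtdk nww aqnzj sqo uaim wlhor dia mrwx
Hunk 3: at line 10 remove [sqo,uaim] add [fiac,mbhf] -> 16 lines: hdpd kaj ebkp met nuaoc gbsf lbbo dqryx ddtdk nww aqnzj fiac mbhf wlhor dia mrwx
Hunk 4: at line 8 remove [ddtdk] add [jrle,rms] -> 17 lines: hdpd kaj ebkp met nuaoc gbsf lbbo dqryx jrle rms nww aqnzj fiac mbhf wlhor dia mrwx
Hunk 5: at line 6 remove [dqryx] add [uxe] -> 17 lines: hdpd kaj ebkp met nuaoc gbsf lbbo uxe jrle rms nww aqnzj fiac mbhf wlhor dia mrwx
Hunk 6: at line 8 remove [rms] add [yeou,lbf] -> 18 lines: hdpd kaj ebkp met nuaoc gbsf lbbo uxe jrle yeou lbf nww aqnzj fiac mbhf wlhor dia mrwx
Hunk 7: at line 13 remove [fiac,mbhf,wlhor] add [pqf,zqorj] -> 17 lines: hdpd kaj ebkp met nuaoc gbsf lbbo uxe jrle yeou lbf nww aqnzj pqf zqorj dia mrwx
Final line count: 17

Answer: 17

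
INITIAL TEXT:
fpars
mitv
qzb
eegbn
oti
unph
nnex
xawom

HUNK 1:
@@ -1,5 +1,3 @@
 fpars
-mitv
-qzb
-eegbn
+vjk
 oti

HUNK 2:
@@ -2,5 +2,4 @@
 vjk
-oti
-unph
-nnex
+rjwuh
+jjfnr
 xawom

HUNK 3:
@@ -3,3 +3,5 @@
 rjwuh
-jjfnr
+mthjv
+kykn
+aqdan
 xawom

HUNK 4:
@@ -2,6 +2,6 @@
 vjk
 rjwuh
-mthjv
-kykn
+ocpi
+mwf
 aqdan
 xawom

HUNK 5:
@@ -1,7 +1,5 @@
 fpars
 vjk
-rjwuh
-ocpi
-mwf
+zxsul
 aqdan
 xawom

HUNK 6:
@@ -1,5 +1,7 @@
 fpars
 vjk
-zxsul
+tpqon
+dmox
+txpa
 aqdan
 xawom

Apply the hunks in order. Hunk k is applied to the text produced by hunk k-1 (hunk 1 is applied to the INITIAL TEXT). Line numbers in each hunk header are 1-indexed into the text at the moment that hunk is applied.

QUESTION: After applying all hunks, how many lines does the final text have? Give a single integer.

Hunk 1: at line 1 remove [mitv,qzb,eegbn] add [vjk] -> 6 lines: fpars vjk oti unph nnex xawom
Hunk 2: at line 2 remove [oti,unph,nnex] add [rjwuh,jjfnr] -> 5 lines: fpars vjk rjwuh jjfnr xawom
Hunk 3: at line 3 remove [jjfnr] add [mthjv,kykn,aqdan] -> 7 lines: fpars vjk rjwuh mthjv kykn aqdan xawom
Hunk 4: at line 2 remove [mthjv,kykn] add [ocpi,mwf] -> 7 lines: fpars vjk rjwuh ocpi mwf aqdan xawom
Hunk 5: at line 1 remove [rjwuh,ocpi,mwf] add [zxsul] -> 5 lines: fpars vjk zxsul aqdan xawom
Hunk 6: at line 1 remove [zxsul] add [tpqon,dmox,txpa] -> 7 lines: fpars vjk tpqon dmox txpa aqdan xawom
Final line count: 7

Answer: 7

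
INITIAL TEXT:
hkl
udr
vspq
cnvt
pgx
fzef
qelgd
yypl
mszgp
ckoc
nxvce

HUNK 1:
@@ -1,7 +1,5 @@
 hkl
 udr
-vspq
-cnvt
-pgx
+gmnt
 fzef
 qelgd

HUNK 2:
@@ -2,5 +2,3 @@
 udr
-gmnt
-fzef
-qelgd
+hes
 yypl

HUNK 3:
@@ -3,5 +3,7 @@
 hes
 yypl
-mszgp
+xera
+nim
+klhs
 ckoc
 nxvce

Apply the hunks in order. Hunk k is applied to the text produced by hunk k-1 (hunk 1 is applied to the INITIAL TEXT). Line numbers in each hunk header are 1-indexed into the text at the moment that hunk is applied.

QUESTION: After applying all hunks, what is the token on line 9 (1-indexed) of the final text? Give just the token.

Answer: nxvce

Derivation:
Hunk 1: at line 1 remove [vspq,cnvt,pgx] add [gmnt] -> 9 lines: hkl udr gmnt fzef qelgd yypl mszgp ckoc nxvce
Hunk 2: at line 2 remove [gmnt,fzef,qelgd] add [hes] -> 7 lines: hkl udr hes yypl mszgp ckoc nxvce
Hunk 3: at line 3 remove [mszgp] add [xera,nim,klhs] -> 9 lines: hkl udr hes yypl xera nim klhs ckoc nxvce
Final line 9: nxvce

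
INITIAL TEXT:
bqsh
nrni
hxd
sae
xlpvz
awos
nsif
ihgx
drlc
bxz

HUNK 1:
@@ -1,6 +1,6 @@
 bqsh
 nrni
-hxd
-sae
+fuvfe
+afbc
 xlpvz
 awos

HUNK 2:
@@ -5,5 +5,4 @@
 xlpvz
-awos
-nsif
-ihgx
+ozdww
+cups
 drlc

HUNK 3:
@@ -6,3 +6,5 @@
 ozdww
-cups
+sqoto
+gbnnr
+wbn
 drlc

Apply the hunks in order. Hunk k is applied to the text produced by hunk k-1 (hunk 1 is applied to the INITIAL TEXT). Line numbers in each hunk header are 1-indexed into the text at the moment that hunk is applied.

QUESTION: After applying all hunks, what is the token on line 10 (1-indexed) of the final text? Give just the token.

Hunk 1: at line 1 remove [hxd,sae] add [fuvfe,afbc] -> 10 lines: bqsh nrni fuvfe afbc xlpvz awos nsif ihgx drlc bxz
Hunk 2: at line 5 remove [awos,nsif,ihgx] add [ozdww,cups] -> 9 lines: bqsh nrni fuvfe afbc xlpvz ozdww cups drlc bxz
Hunk 3: at line 6 remove [cups] add [sqoto,gbnnr,wbn] -> 11 lines: bqsh nrni fuvfe afbc xlpvz ozdww sqoto gbnnr wbn drlc bxz
Final line 10: drlc

Answer: drlc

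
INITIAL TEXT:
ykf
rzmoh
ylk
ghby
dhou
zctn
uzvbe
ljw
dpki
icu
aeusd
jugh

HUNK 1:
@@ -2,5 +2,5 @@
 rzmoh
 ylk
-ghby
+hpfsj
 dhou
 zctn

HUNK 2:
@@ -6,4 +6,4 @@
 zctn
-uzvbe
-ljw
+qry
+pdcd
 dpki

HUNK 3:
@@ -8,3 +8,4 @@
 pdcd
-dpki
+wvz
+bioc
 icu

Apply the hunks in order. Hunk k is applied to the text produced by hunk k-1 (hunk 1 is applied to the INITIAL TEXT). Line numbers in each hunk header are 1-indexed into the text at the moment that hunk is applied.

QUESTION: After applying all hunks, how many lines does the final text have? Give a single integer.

Answer: 13

Derivation:
Hunk 1: at line 2 remove [ghby] add [hpfsj] -> 12 lines: ykf rzmoh ylk hpfsj dhou zctn uzvbe ljw dpki icu aeusd jugh
Hunk 2: at line 6 remove [uzvbe,ljw] add [qry,pdcd] -> 12 lines: ykf rzmoh ylk hpfsj dhou zctn qry pdcd dpki icu aeusd jugh
Hunk 3: at line 8 remove [dpki] add [wvz,bioc] -> 13 lines: ykf rzmoh ylk hpfsj dhou zctn qry pdcd wvz bioc icu aeusd jugh
Final line count: 13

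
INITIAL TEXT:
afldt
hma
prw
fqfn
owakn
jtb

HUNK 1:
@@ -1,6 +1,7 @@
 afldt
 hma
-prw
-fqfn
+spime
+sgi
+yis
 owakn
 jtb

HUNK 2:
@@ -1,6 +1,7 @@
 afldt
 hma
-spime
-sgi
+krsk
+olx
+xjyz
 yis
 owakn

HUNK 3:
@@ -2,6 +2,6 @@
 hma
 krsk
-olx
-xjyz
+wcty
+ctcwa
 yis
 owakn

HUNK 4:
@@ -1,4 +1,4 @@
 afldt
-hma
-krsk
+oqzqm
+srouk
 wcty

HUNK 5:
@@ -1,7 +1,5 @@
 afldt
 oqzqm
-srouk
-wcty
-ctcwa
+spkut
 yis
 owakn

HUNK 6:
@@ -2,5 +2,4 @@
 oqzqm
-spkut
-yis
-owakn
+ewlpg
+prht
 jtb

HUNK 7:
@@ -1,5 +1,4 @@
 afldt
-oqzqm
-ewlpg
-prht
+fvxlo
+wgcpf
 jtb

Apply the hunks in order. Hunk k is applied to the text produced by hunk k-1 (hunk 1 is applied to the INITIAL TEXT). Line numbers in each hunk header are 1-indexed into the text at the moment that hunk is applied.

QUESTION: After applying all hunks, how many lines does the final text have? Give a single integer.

Hunk 1: at line 1 remove [prw,fqfn] add [spime,sgi,yis] -> 7 lines: afldt hma spime sgi yis owakn jtb
Hunk 2: at line 1 remove [spime,sgi] add [krsk,olx,xjyz] -> 8 lines: afldt hma krsk olx xjyz yis owakn jtb
Hunk 3: at line 2 remove [olx,xjyz] add [wcty,ctcwa] -> 8 lines: afldt hma krsk wcty ctcwa yis owakn jtb
Hunk 4: at line 1 remove [hma,krsk] add [oqzqm,srouk] -> 8 lines: afldt oqzqm srouk wcty ctcwa yis owakn jtb
Hunk 5: at line 1 remove [srouk,wcty,ctcwa] add [spkut] -> 6 lines: afldt oqzqm spkut yis owakn jtb
Hunk 6: at line 2 remove [spkut,yis,owakn] add [ewlpg,prht] -> 5 lines: afldt oqzqm ewlpg prht jtb
Hunk 7: at line 1 remove [oqzqm,ewlpg,prht] add [fvxlo,wgcpf] -> 4 lines: afldt fvxlo wgcpf jtb
Final line count: 4

Answer: 4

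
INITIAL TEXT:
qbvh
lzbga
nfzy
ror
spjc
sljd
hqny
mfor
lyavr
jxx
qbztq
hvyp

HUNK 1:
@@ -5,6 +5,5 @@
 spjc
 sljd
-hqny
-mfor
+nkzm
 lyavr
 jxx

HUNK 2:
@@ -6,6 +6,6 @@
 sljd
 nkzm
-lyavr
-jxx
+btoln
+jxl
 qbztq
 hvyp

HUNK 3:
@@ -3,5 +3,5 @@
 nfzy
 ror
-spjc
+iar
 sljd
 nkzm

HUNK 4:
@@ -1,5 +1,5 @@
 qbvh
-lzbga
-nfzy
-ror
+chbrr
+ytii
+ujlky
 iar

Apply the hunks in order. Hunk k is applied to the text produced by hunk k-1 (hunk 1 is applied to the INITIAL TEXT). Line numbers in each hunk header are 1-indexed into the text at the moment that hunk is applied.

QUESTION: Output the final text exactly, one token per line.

Answer: qbvh
chbrr
ytii
ujlky
iar
sljd
nkzm
btoln
jxl
qbztq
hvyp

Derivation:
Hunk 1: at line 5 remove [hqny,mfor] add [nkzm] -> 11 lines: qbvh lzbga nfzy ror spjc sljd nkzm lyavr jxx qbztq hvyp
Hunk 2: at line 6 remove [lyavr,jxx] add [btoln,jxl] -> 11 lines: qbvh lzbga nfzy ror spjc sljd nkzm btoln jxl qbztq hvyp
Hunk 3: at line 3 remove [spjc] add [iar] -> 11 lines: qbvh lzbga nfzy ror iar sljd nkzm btoln jxl qbztq hvyp
Hunk 4: at line 1 remove [lzbga,nfzy,ror] add [chbrr,ytii,ujlky] -> 11 lines: qbvh chbrr ytii ujlky iar sljd nkzm btoln jxl qbztq hvyp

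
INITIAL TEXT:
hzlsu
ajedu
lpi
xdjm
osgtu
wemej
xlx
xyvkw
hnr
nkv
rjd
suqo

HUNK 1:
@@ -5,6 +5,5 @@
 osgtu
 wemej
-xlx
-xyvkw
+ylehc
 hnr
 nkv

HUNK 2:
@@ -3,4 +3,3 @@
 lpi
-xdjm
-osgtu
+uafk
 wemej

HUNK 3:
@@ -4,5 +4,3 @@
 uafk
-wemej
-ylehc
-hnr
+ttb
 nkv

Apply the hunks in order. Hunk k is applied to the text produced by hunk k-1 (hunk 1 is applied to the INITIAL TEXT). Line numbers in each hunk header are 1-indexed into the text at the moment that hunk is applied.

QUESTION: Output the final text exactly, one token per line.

Hunk 1: at line 5 remove [xlx,xyvkw] add [ylehc] -> 11 lines: hzlsu ajedu lpi xdjm osgtu wemej ylehc hnr nkv rjd suqo
Hunk 2: at line 3 remove [xdjm,osgtu] add [uafk] -> 10 lines: hzlsu ajedu lpi uafk wemej ylehc hnr nkv rjd suqo
Hunk 3: at line 4 remove [wemej,ylehc,hnr] add [ttb] -> 8 lines: hzlsu ajedu lpi uafk ttb nkv rjd suqo

Answer: hzlsu
ajedu
lpi
uafk
ttb
nkv
rjd
suqo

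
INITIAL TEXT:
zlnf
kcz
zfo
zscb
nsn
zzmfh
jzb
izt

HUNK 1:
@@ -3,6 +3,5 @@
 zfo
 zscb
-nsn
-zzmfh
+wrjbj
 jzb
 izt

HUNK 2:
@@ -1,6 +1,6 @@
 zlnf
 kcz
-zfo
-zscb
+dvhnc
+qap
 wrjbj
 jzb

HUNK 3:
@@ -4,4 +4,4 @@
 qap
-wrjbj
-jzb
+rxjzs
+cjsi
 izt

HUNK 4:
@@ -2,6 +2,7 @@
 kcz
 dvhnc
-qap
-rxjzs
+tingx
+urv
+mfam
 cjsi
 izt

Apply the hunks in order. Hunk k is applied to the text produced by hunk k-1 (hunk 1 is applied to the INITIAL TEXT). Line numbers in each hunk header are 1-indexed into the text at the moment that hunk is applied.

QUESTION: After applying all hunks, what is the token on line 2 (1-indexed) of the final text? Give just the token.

Answer: kcz

Derivation:
Hunk 1: at line 3 remove [nsn,zzmfh] add [wrjbj] -> 7 lines: zlnf kcz zfo zscb wrjbj jzb izt
Hunk 2: at line 1 remove [zfo,zscb] add [dvhnc,qap] -> 7 lines: zlnf kcz dvhnc qap wrjbj jzb izt
Hunk 3: at line 4 remove [wrjbj,jzb] add [rxjzs,cjsi] -> 7 lines: zlnf kcz dvhnc qap rxjzs cjsi izt
Hunk 4: at line 2 remove [qap,rxjzs] add [tingx,urv,mfam] -> 8 lines: zlnf kcz dvhnc tingx urv mfam cjsi izt
Final line 2: kcz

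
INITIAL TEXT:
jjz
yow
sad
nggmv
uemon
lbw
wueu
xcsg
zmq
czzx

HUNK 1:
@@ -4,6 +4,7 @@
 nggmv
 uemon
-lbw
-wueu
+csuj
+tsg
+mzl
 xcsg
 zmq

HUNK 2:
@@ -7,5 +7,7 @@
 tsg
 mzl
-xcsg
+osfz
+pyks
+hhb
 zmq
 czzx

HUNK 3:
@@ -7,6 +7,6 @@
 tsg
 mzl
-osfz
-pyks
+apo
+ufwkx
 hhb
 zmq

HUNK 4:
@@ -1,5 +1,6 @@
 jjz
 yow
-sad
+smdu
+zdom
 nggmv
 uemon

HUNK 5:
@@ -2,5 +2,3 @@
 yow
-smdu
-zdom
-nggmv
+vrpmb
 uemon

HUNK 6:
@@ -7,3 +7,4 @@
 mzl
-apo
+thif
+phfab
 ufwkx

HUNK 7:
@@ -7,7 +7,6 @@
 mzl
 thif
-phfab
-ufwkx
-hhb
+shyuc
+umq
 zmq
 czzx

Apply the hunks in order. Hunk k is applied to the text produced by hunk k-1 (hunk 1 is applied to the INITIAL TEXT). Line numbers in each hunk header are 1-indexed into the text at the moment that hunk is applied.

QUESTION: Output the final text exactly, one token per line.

Hunk 1: at line 4 remove [lbw,wueu] add [csuj,tsg,mzl] -> 11 lines: jjz yow sad nggmv uemon csuj tsg mzl xcsg zmq czzx
Hunk 2: at line 7 remove [xcsg] add [osfz,pyks,hhb] -> 13 lines: jjz yow sad nggmv uemon csuj tsg mzl osfz pyks hhb zmq czzx
Hunk 3: at line 7 remove [osfz,pyks] add [apo,ufwkx] -> 13 lines: jjz yow sad nggmv uemon csuj tsg mzl apo ufwkx hhb zmq czzx
Hunk 4: at line 1 remove [sad] add [smdu,zdom] -> 14 lines: jjz yow smdu zdom nggmv uemon csuj tsg mzl apo ufwkx hhb zmq czzx
Hunk 5: at line 2 remove [smdu,zdom,nggmv] add [vrpmb] -> 12 lines: jjz yow vrpmb uemon csuj tsg mzl apo ufwkx hhb zmq czzx
Hunk 6: at line 7 remove [apo] add [thif,phfab] -> 13 lines: jjz yow vrpmb uemon csuj tsg mzl thif phfab ufwkx hhb zmq czzx
Hunk 7: at line 7 remove [phfab,ufwkx,hhb] add [shyuc,umq] -> 12 lines: jjz yow vrpmb uemon csuj tsg mzl thif shyuc umq zmq czzx

Answer: jjz
yow
vrpmb
uemon
csuj
tsg
mzl
thif
shyuc
umq
zmq
czzx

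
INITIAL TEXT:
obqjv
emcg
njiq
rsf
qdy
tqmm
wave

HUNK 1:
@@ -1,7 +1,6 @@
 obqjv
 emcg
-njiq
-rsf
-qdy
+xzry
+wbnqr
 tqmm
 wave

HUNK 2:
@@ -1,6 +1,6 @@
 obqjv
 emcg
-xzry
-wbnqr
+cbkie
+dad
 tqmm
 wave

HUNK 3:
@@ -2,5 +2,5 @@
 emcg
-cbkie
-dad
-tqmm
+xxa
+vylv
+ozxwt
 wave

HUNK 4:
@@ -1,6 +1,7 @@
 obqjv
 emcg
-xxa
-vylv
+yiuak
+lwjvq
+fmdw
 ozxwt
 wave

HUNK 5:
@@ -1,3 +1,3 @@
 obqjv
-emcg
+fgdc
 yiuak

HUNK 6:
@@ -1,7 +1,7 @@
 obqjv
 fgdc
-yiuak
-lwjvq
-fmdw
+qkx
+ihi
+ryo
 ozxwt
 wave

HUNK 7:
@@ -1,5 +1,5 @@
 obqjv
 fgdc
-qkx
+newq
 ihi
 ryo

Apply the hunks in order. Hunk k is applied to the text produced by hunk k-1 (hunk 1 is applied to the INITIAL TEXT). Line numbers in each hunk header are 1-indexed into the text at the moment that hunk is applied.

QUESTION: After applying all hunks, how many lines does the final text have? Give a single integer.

Answer: 7

Derivation:
Hunk 1: at line 1 remove [njiq,rsf,qdy] add [xzry,wbnqr] -> 6 lines: obqjv emcg xzry wbnqr tqmm wave
Hunk 2: at line 1 remove [xzry,wbnqr] add [cbkie,dad] -> 6 lines: obqjv emcg cbkie dad tqmm wave
Hunk 3: at line 2 remove [cbkie,dad,tqmm] add [xxa,vylv,ozxwt] -> 6 lines: obqjv emcg xxa vylv ozxwt wave
Hunk 4: at line 1 remove [xxa,vylv] add [yiuak,lwjvq,fmdw] -> 7 lines: obqjv emcg yiuak lwjvq fmdw ozxwt wave
Hunk 5: at line 1 remove [emcg] add [fgdc] -> 7 lines: obqjv fgdc yiuak lwjvq fmdw ozxwt wave
Hunk 6: at line 1 remove [yiuak,lwjvq,fmdw] add [qkx,ihi,ryo] -> 7 lines: obqjv fgdc qkx ihi ryo ozxwt wave
Hunk 7: at line 1 remove [qkx] add [newq] -> 7 lines: obqjv fgdc newq ihi ryo ozxwt wave
Final line count: 7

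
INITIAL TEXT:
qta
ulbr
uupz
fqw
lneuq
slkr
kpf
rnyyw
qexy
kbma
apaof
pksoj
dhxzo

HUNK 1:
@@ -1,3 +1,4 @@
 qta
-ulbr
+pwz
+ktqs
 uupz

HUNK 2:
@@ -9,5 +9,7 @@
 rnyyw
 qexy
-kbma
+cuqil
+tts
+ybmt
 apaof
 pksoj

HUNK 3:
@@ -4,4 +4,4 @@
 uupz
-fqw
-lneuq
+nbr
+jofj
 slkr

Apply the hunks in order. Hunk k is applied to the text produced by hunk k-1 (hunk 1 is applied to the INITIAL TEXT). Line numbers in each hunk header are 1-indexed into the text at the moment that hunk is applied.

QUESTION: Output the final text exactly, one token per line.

Hunk 1: at line 1 remove [ulbr] add [pwz,ktqs] -> 14 lines: qta pwz ktqs uupz fqw lneuq slkr kpf rnyyw qexy kbma apaof pksoj dhxzo
Hunk 2: at line 9 remove [kbma] add [cuqil,tts,ybmt] -> 16 lines: qta pwz ktqs uupz fqw lneuq slkr kpf rnyyw qexy cuqil tts ybmt apaof pksoj dhxzo
Hunk 3: at line 4 remove [fqw,lneuq] add [nbr,jofj] -> 16 lines: qta pwz ktqs uupz nbr jofj slkr kpf rnyyw qexy cuqil tts ybmt apaof pksoj dhxzo

Answer: qta
pwz
ktqs
uupz
nbr
jofj
slkr
kpf
rnyyw
qexy
cuqil
tts
ybmt
apaof
pksoj
dhxzo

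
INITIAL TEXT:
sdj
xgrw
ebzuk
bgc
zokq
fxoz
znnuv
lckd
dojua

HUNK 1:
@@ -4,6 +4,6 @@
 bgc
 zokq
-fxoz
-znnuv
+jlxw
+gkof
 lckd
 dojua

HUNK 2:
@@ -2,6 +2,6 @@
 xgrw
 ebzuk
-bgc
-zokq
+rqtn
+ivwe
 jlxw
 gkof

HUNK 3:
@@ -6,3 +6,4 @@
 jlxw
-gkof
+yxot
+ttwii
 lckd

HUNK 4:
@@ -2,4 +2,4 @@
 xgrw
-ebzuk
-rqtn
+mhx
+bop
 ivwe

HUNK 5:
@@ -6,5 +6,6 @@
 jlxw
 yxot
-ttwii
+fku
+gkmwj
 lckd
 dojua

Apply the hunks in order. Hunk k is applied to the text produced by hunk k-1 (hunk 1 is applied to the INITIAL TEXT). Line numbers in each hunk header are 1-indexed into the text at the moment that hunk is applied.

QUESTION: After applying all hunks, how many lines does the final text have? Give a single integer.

Answer: 11

Derivation:
Hunk 1: at line 4 remove [fxoz,znnuv] add [jlxw,gkof] -> 9 lines: sdj xgrw ebzuk bgc zokq jlxw gkof lckd dojua
Hunk 2: at line 2 remove [bgc,zokq] add [rqtn,ivwe] -> 9 lines: sdj xgrw ebzuk rqtn ivwe jlxw gkof lckd dojua
Hunk 3: at line 6 remove [gkof] add [yxot,ttwii] -> 10 lines: sdj xgrw ebzuk rqtn ivwe jlxw yxot ttwii lckd dojua
Hunk 4: at line 2 remove [ebzuk,rqtn] add [mhx,bop] -> 10 lines: sdj xgrw mhx bop ivwe jlxw yxot ttwii lckd dojua
Hunk 5: at line 6 remove [ttwii] add [fku,gkmwj] -> 11 lines: sdj xgrw mhx bop ivwe jlxw yxot fku gkmwj lckd dojua
Final line count: 11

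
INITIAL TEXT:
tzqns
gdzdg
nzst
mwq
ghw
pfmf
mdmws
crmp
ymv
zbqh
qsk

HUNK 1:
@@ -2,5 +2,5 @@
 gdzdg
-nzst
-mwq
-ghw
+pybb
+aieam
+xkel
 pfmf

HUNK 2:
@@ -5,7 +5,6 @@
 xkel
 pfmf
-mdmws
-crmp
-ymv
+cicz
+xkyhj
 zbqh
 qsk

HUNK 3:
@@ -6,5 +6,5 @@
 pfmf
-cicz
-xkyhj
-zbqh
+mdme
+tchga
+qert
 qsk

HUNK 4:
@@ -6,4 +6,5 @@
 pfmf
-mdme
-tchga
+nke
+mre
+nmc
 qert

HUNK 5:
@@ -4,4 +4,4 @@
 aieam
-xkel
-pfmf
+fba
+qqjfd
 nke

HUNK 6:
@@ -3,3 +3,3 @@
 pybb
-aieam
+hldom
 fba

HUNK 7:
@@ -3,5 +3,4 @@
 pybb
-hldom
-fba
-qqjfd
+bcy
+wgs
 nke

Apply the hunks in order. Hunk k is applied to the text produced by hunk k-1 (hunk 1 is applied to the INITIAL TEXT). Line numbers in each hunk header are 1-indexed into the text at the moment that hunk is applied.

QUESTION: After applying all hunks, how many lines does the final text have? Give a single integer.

Answer: 10

Derivation:
Hunk 1: at line 2 remove [nzst,mwq,ghw] add [pybb,aieam,xkel] -> 11 lines: tzqns gdzdg pybb aieam xkel pfmf mdmws crmp ymv zbqh qsk
Hunk 2: at line 5 remove [mdmws,crmp,ymv] add [cicz,xkyhj] -> 10 lines: tzqns gdzdg pybb aieam xkel pfmf cicz xkyhj zbqh qsk
Hunk 3: at line 6 remove [cicz,xkyhj,zbqh] add [mdme,tchga,qert] -> 10 lines: tzqns gdzdg pybb aieam xkel pfmf mdme tchga qert qsk
Hunk 4: at line 6 remove [mdme,tchga] add [nke,mre,nmc] -> 11 lines: tzqns gdzdg pybb aieam xkel pfmf nke mre nmc qert qsk
Hunk 5: at line 4 remove [xkel,pfmf] add [fba,qqjfd] -> 11 lines: tzqns gdzdg pybb aieam fba qqjfd nke mre nmc qert qsk
Hunk 6: at line 3 remove [aieam] add [hldom] -> 11 lines: tzqns gdzdg pybb hldom fba qqjfd nke mre nmc qert qsk
Hunk 7: at line 3 remove [hldom,fba,qqjfd] add [bcy,wgs] -> 10 lines: tzqns gdzdg pybb bcy wgs nke mre nmc qert qsk
Final line count: 10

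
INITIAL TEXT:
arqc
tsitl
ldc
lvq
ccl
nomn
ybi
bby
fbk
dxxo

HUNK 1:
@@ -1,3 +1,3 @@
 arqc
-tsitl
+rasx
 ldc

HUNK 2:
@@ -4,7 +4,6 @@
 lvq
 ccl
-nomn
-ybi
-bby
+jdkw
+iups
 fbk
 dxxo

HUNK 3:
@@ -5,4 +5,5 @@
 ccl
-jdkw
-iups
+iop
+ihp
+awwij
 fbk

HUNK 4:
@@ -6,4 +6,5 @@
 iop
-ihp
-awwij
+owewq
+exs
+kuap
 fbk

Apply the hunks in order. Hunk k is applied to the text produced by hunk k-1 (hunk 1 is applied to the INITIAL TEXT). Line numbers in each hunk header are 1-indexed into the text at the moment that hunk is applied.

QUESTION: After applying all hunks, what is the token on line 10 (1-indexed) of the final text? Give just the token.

Hunk 1: at line 1 remove [tsitl] add [rasx] -> 10 lines: arqc rasx ldc lvq ccl nomn ybi bby fbk dxxo
Hunk 2: at line 4 remove [nomn,ybi,bby] add [jdkw,iups] -> 9 lines: arqc rasx ldc lvq ccl jdkw iups fbk dxxo
Hunk 3: at line 5 remove [jdkw,iups] add [iop,ihp,awwij] -> 10 lines: arqc rasx ldc lvq ccl iop ihp awwij fbk dxxo
Hunk 4: at line 6 remove [ihp,awwij] add [owewq,exs,kuap] -> 11 lines: arqc rasx ldc lvq ccl iop owewq exs kuap fbk dxxo
Final line 10: fbk

Answer: fbk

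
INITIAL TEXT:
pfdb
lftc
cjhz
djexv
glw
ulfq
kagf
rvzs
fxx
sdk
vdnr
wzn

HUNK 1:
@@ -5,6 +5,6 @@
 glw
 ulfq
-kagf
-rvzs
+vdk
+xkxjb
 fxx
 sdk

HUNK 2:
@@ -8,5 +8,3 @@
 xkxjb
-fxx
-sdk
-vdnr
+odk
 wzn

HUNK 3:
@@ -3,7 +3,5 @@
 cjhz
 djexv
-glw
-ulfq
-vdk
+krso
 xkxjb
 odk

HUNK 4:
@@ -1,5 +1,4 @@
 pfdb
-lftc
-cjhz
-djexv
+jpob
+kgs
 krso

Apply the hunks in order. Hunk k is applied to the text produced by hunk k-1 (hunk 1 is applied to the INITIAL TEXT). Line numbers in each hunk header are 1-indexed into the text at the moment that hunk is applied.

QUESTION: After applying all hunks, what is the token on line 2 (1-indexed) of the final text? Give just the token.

Answer: jpob

Derivation:
Hunk 1: at line 5 remove [kagf,rvzs] add [vdk,xkxjb] -> 12 lines: pfdb lftc cjhz djexv glw ulfq vdk xkxjb fxx sdk vdnr wzn
Hunk 2: at line 8 remove [fxx,sdk,vdnr] add [odk] -> 10 lines: pfdb lftc cjhz djexv glw ulfq vdk xkxjb odk wzn
Hunk 3: at line 3 remove [glw,ulfq,vdk] add [krso] -> 8 lines: pfdb lftc cjhz djexv krso xkxjb odk wzn
Hunk 4: at line 1 remove [lftc,cjhz,djexv] add [jpob,kgs] -> 7 lines: pfdb jpob kgs krso xkxjb odk wzn
Final line 2: jpob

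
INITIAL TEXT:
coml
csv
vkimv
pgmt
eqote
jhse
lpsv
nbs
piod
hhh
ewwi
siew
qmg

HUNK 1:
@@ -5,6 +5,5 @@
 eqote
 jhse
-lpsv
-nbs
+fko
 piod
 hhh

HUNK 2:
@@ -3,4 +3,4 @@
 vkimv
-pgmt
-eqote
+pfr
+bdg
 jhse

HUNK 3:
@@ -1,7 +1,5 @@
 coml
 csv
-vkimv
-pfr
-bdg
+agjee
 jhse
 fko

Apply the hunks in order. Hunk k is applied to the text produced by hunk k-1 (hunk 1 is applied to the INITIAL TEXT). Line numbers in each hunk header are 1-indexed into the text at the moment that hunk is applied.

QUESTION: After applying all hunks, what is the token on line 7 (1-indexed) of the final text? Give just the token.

Hunk 1: at line 5 remove [lpsv,nbs] add [fko] -> 12 lines: coml csv vkimv pgmt eqote jhse fko piod hhh ewwi siew qmg
Hunk 2: at line 3 remove [pgmt,eqote] add [pfr,bdg] -> 12 lines: coml csv vkimv pfr bdg jhse fko piod hhh ewwi siew qmg
Hunk 3: at line 1 remove [vkimv,pfr,bdg] add [agjee] -> 10 lines: coml csv agjee jhse fko piod hhh ewwi siew qmg
Final line 7: hhh

Answer: hhh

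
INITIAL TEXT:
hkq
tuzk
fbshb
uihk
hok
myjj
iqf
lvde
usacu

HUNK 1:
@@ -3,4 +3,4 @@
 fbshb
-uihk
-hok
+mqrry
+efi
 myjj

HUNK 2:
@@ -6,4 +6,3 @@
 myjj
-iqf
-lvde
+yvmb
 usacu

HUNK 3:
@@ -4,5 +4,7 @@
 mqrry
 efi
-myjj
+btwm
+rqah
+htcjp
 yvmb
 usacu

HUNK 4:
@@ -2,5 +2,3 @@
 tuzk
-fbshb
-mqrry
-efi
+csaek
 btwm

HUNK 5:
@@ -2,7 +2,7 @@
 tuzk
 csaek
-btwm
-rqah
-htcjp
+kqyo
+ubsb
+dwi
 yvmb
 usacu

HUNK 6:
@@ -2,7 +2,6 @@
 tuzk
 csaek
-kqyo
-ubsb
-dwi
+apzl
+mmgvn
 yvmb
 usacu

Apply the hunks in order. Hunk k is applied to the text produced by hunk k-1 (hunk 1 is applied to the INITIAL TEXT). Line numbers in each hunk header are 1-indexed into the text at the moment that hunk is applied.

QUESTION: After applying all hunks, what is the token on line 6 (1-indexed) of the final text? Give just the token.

Hunk 1: at line 3 remove [uihk,hok] add [mqrry,efi] -> 9 lines: hkq tuzk fbshb mqrry efi myjj iqf lvde usacu
Hunk 2: at line 6 remove [iqf,lvde] add [yvmb] -> 8 lines: hkq tuzk fbshb mqrry efi myjj yvmb usacu
Hunk 3: at line 4 remove [myjj] add [btwm,rqah,htcjp] -> 10 lines: hkq tuzk fbshb mqrry efi btwm rqah htcjp yvmb usacu
Hunk 4: at line 2 remove [fbshb,mqrry,efi] add [csaek] -> 8 lines: hkq tuzk csaek btwm rqah htcjp yvmb usacu
Hunk 5: at line 2 remove [btwm,rqah,htcjp] add [kqyo,ubsb,dwi] -> 8 lines: hkq tuzk csaek kqyo ubsb dwi yvmb usacu
Hunk 6: at line 2 remove [kqyo,ubsb,dwi] add [apzl,mmgvn] -> 7 lines: hkq tuzk csaek apzl mmgvn yvmb usacu
Final line 6: yvmb

Answer: yvmb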